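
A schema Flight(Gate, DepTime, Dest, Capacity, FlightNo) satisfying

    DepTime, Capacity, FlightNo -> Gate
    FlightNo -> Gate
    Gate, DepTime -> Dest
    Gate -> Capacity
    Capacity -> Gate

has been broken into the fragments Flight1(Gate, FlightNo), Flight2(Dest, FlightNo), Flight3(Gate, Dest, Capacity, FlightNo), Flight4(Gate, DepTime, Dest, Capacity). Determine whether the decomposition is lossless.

No

Chase test. Columns are Gate, DepTime, Dest, Capacity, FlightNo; row i has aⱼ where attribute j ∈ Flighti, else bᵢⱼ.
Initial tableau (one row per fragment):
  row 1: a1 b12 b13 b14 a5
  row 2: b21 b22 a3 b24 a5
  row 3: a1 b32 a3 a4 a5
  row 4: a1 a2 a3 a4 b45
Rows 1 and 2 agree on FlightNo; apply FlightNo→Gate and equate their Gate entries.
Rows 1 and 2 agree on Gate; apply Gate→Capacity and equate their Capacity entries.
Rows 1 and 3 agree on Gate; apply Gate→Capacity and equate their Capacity entries.
No row becomes fully distinguished — the join is lossy.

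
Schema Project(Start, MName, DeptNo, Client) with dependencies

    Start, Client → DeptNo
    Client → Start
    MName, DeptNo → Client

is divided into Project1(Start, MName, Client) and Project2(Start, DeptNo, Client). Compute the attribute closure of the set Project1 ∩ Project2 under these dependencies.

Project1 ∩ Project2 = {Start, Client}.
Start, Client → DeptNo applies, adding DeptNo
Closure: {Start, DeptNo, Client}.

Start, DeptNo, Client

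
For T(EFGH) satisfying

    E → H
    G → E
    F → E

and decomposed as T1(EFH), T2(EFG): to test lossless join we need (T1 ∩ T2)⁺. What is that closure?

EFH

T1 ∩ T2 = {EF}.
E → H applies, adding H
Closure: {EFH}.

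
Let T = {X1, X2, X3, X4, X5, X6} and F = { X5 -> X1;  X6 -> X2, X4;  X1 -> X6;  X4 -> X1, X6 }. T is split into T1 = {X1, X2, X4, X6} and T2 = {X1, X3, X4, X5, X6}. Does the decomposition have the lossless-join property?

Common attributes: T1 ∩ T2 = {X1, X4, X6}.
Closure of {X1, X4, X6}: X6 → X2, X4 applies, adding X2. So (X1, X4, X6)⁺ = {X1, X2, X4, X6}.
This closure contains every attribute of T1, so T1 ∩ T2 → T1. The join is lossless.

Yes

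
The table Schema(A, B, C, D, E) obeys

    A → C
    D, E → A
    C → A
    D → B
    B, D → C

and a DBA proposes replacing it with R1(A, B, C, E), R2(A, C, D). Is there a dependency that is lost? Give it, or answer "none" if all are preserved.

Check D → B: no single fragment contains all of {B, D}, and the restricted closure of {D} across the fragments never reaches {B}.
A → C is preserved.
D, E → A is preserved.
C → A is preserved.
B, D → C is preserved.

D → B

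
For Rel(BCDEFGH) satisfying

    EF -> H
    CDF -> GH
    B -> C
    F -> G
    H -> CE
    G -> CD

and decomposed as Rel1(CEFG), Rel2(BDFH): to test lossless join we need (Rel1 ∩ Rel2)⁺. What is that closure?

CDEFGH

Rel1 ∩ Rel2 = {F}.
F → G applies, adding G
G → CD applies, adding CD
CDF → GH applies, adding H
H → CE applies, adding E
Closure: {CDEFGH}.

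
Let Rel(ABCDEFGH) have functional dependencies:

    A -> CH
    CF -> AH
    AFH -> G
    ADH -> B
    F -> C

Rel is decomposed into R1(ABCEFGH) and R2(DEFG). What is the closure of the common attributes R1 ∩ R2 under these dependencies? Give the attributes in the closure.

R1 ∩ R2 = {EFG}.
F → C applies, adding C
CF → AH applies, adding AH
Closure: {ACEFGH}.

ACEFGH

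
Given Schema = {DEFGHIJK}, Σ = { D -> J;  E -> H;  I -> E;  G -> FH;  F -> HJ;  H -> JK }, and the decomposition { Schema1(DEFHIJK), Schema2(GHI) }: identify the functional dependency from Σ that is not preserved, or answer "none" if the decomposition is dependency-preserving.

G -> FH

Check G → FH: no single fragment contains all of {FGH}, and the restricted closure of {G} across the fragments never reaches {FH}.
D → J is preserved.
E → H is preserved.
I → E is preserved.
F → HJ is preserved.
H → JK is preserved.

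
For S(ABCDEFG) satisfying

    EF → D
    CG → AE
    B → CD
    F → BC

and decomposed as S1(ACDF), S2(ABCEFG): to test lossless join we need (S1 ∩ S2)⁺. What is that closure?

S1 ∩ S2 = {ACF}.
F → BC applies, adding B
B → CD applies, adding D
Closure: {ABCDF}.

ABCDF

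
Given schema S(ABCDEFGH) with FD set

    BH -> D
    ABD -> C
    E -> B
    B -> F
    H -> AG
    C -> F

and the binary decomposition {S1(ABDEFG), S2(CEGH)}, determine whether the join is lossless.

Common attributes: S1 ∩ S2 = {EG}.
Closure of {EG}: E → B applies, adding B; B → F applies, adding F. So (EG)⁺ = {BEFG}.
The closure contains neither all of S1 = {ABDEFG} nor all of S2 = {CEGH}, so the common attributes are not a superkey of either fragment. The join is lossy.

No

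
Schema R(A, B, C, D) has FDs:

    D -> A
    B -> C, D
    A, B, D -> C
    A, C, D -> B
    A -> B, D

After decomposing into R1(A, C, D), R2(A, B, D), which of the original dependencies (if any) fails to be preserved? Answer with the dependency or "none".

D → A lies within R1.
B → C, D: restricted closure across fragments reaches C, D.
A, B, D → C: restricted closure across fragments reaches C.
A, C, D → B: restricted closure across fragments reaches B.
A → B, D lies within R2.
Every dependency is enforceable on the fragments, so the decomposition is dependency-preserving.

none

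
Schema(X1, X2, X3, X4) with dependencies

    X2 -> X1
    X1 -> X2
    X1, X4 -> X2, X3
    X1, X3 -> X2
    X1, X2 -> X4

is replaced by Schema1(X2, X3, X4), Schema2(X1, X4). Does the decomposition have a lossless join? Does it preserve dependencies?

Lossless test: (X4)⁺ = {X4}, which is a superkey of neither fragment — lossy.
Dependency preservation: the restricted closure of {X2} across the fragments never reaches {X1}, so X2 → X1 cannot be enforced without a join — not preserved.

lossy and not dependency-preserving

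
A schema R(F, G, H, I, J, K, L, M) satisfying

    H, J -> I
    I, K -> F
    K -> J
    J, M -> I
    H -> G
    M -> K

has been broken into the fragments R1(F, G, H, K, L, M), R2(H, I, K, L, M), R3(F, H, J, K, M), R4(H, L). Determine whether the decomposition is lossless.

Yes

Chase test. Columns are F, G, H, I, J, K, L, M; row i has aⱼ where attribute j ∈ Ri, else bᵢⱼ.
Initial tableau (one row per fragment):
  row 1: a1 a2 a3 b14 b15 a6 a7 a8
  row 2: b21 b22 a3 a4 b25 a6 a7 a8
  row 3: a1 b32 a3 b34 a5 a6 b37 a8
  row 4: b41 b42 a3 b44 b45 b46 a7 b48
Rows 1 and 2 agree on K; apply K→J and equate their J entries.
Rows 1 and 3 agree on K; apply K→J and equate their J entries.
Rows 1 and 2 agree on J, M; apply J, M→I and equate their I entries.
Rows 1 and 3 agree on J, M; apply J, M→I and equate their I entries.
Rows 1 and 2 agree on H; apply H→G and equate their G entries.
Rows 1 and 3 agree on H; apply H→G and equate their G entries.
Rows 1 and 4 agree on H; apply H→G and equate their G entries.
Rows 1 and 2 agree on I, K; apply I, K→F and equate their F entries.
Row 1 is now all distinguished symbols — the join is lossless.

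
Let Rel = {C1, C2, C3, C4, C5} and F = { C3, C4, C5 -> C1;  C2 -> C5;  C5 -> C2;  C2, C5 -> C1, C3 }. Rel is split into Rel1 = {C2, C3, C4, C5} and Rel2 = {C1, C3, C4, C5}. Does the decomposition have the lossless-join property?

Yes

Common attributes: Rel1 ∩ Rel2 = {C3, C4, C5}.
Closure of {C3, C4, C5}: C3, C4, C5 → C1 applies, adding C1; C5 → C2 applies, adding C2. So (C3, C4, C5)⁺ = {C1, C2, C3, C4, C5}.
This closure contains every attribute of Rel1, so Rel1 ∩ Rel2 → Rel1. The join is lossless.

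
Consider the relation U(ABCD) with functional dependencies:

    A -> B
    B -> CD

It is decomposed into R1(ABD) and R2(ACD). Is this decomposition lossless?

Yes

Common attributes: R1 ∩ R2 = {AD}.
Closure of {AD}: A → B applies, adding B; B → CD applies, adding C. So (AD)⁺ = {ABCD}.
This closure contains every attribute of R1, so R1 ∩ R2 → R1. The join is lossless.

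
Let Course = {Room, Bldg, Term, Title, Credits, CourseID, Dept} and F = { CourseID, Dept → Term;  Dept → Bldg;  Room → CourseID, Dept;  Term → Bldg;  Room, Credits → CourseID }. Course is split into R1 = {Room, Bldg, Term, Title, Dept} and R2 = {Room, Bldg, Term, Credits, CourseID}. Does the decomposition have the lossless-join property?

No

Common attributes: R1 ∩ R2 = {Room, Bldg, Term}.
Closure of {Room, Bldg, Term}: Room → CourseID, Dept applies, adding CourseID, Dept. So (Room, Bldg, Term)⁺ = {Room, Bldg, Term, CourseID, Dept}.
The closure contains neither all of R1 = {Room, Bldg, Term, Title, Dept} nor all of R2 = {Room, Bldg, Term, Credits, CourseID}, so the common attributes are not a superkey of either fragment. The join is lossy.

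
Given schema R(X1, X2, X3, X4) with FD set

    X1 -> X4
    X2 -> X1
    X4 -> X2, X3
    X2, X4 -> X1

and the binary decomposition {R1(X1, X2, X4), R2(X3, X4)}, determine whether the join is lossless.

Yes

Common attributes: R1 ∩ R2 = {X4}.
Closure of {X4}: X4 → X2, X3 applies, adding X2, X3; X2, X4 → X1 applies, adding X1. So (X4)⁺ = {X1, X2, X3, X4}.
This closure contains every attribute of R1, so R1 ∩ R2 → R1. The join is lossless.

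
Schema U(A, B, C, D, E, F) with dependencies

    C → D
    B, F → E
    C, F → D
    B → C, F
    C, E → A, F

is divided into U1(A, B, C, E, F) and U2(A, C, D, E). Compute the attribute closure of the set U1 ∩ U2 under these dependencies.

U1 ∩ U2 = {A, C, E}.
C → D applies, adding D
C, E → A, F applies, adding F
Closure: {A, C, D, E, F}.

A, C, D, E, F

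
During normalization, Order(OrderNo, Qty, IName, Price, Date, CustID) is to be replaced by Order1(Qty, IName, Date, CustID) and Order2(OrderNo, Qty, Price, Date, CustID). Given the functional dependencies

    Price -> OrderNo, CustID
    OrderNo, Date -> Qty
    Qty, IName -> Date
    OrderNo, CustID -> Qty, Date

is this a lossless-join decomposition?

Common attributes: Order1 ∩ Order2 = {Qty, Date, CustID}.
No dependency enlarges {Qty, Date, CustID}, so (Qty, Date, CustID)⁺ = {Qty, Date, CustID}.
The closure contains neither all of Order1 = {Qty, IName, Date, CustID} nor all of Order2 = {OrderNo, Qty, Price, Date, CustID}, so the common attributes are not a superkey of either fragment. The join is lossy.

No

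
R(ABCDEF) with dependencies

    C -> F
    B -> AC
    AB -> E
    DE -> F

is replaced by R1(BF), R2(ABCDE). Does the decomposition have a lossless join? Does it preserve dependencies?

Lossless test: (B)⁺ = {ABCEF}, which contains all of one fragment — lossless.
Dependency preservation: the restricted closure of {C} across the fragments never reaches {F}, so C → F cannot be enforced without a join — not preserved.

lossless but not dependency-preserving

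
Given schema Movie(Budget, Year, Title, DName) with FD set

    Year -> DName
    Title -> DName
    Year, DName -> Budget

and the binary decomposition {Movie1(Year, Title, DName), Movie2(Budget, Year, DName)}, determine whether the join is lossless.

Common attributes: Movie1 ∩ Movie2 = {Year, DName}.
Closure of {Year, DName}: Year, DName → Budget applies, adding Budget. So (Year, DName)⁺ = {Budget, Year, DName}.
This closure contains every attribute of Movie2, so Movie1 ∩ Movie2 → Movie2. The join is lossless.

Yes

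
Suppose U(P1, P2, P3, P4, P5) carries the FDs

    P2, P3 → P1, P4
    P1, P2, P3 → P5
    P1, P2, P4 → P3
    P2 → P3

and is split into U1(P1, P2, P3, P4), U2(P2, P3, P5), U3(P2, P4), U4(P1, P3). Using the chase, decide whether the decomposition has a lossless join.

Yes

Chase test. Columns are P1, P2, P3, P4, P5; row i has aⱼ where attribute j ∈ Ui, else bᵢⱼ.
Initial tableau (one row per fragment):
  row 1: a1 a2 a3 a4 b15
  row 2: b21 a2 a3 b24 a5
  row 3: b31 a2 b33 a4 b35
  row 4: a1 b42 a3 b44 b45
Rows 1 and 2 agree on P2, P3; apply P2, P3→P1, P4 and equate their P1, P4 entries.
Rows 1 and 2 agree on P1, P2, P3; apply P1, P2, P3→P5 and equate their P5 entries.
Rows 1 and 3 agree on P2; apply P2→P3 and equate their P3 entries.
Rows 1 and 3 agree on P2, P3; apply P2, P3→P1, P4 and equate their P1, P4 entries.
Rows 1 and 3 agree on P1, P2, P3; apply P1, P2, P3→P5 and equate their P5 entries.
Row 1 is now all distinguished symbols — the join is lossless.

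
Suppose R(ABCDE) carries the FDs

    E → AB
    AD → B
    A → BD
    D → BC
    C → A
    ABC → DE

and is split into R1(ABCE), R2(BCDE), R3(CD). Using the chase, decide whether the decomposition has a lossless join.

Yes

Chase test. Columns are ABCDE; row i has aⱼ where attribute j ∈ Ri, else bᵢⱼ.
Initial tableau (one row per fragment):
  row 1: a1 a2 a3 b14 a5
  row 2: b21 a2 a3 a4 a5
  row 3: b31 b32 a3 a4 b35
Rows 1 and 2 agree on E; apply E→AB and equate their AB entries.
Rows 1 and 2 agree on A; apply A→BD and equate their BD entries.
Rows 1 and 3 agree on D; apply D→BC and equate their BC entries.
Rows 1 and 3 agree on C; apply C→A and equate their A entries.
Rows 1 and 3 agree on ABC; apply ABC→DE and equate their DE entries.
Row 1 is now all distinguished symbols — the join is lossless.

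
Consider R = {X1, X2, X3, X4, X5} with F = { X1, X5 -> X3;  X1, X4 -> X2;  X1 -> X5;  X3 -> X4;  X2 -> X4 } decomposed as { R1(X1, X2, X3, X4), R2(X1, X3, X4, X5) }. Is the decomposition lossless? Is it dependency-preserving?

Lossless test: (X1, X3, X4)⁺ = {X1, X2, X3, X4, X5}, which contains all of one fragment — lossless.
Dependency preservation: every FD's attributes lie within a single fragment, so each can be enforced locally — preserved.

lossless and dependency-preserving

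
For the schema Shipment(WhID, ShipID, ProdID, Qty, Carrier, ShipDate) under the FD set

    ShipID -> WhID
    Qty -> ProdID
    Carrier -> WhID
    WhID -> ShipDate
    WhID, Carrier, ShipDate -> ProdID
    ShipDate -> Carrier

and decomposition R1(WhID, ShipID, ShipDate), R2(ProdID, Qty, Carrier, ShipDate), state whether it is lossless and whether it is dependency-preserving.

Lossless test: (ShipDate)⁺ = {WhID, ProdID, Carrier, ShipDate}, which is a superkey of neither fragment — lossy.
Dependency preservation: Carrier → WhID; WhID, Carrier, ShipDate → ProdID are not contained in any single fragment, but the restricted closure of each left-hand side across the fragments still reaches the right-hand side; the remaining FDs each lie inside some fragment. All dependencies are preserved.

lossy but dependency-preserving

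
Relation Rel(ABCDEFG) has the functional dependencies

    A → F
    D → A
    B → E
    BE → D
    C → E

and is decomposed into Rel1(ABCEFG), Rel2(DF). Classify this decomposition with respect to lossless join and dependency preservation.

Lossless test: (F)⁺ = {F}, which is a superkey of neither fragment — lossy.
Dependency preservation: the restricted closure of {D} across the fragments never reaches {A}, so D → A cannot be enforced without a join — not preserved.

lossy and not dependency-preserving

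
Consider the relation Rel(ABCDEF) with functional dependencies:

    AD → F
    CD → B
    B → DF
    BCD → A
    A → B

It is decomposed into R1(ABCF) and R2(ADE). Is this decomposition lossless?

No

Common attributes: R1 ∩ R2 = {A}.
Closure of {A}: A → B applies, adding B; B → DF applies, adding DF. So (A)⁺ = {ABDF}.
The closure contains neither all of R1 = {ABCF} nor all of R2 = {ADE}, so the common attributes are not a superkey of either fragment. The join is lossy.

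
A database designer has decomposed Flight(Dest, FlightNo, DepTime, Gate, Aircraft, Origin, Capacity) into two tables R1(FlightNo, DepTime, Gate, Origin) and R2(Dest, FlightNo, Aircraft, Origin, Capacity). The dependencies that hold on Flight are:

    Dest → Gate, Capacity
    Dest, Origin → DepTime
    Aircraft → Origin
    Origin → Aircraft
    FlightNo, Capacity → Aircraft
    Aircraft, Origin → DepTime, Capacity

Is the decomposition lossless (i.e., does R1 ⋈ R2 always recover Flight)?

No

Common attributes: R1 ∩ R2 = {FlightNo, Origin}.
Closure of {FlightNo, Origin}: Origin → Aircraft applies, adding Aircraft; Aircraft, Origin → DepTime, Capacity applies, adding DepTime, Capacity. So (FlightNo, Origin)⁺ = {FlightNo, DepTime, Aircraft, Origin, Capacity}.
The closure contains neither all of R1 = {FlightNo, DepTime, Gate, Origin} nor all of R2 = {Dest, FlightNo, Aircraft, Origin, Capacity}, so the common attributes are not a superkey of either fragment. The join is lossy.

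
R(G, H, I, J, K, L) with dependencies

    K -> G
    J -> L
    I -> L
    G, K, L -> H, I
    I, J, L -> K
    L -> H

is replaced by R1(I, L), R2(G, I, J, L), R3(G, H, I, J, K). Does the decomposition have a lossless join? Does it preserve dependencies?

lossless but not dependency-preserving

Lossless test (chase): Rows 2 and 3 agree on J; apply J→L and equate their L entries. Rows 2 and 3 agree on I, J, L; apply I, J, L→K and equate their K entries. Rows 1 and 2 agree on L; apply L→H and equate their H entries. Rows 1 and 3 agree on L; apply L→H and equate their H entries. Row 2 is now all distinguished symbols — the join is lossless.
Dependency preservation: the restricted closure of {G, K, L} across the fragments never reaches {H, I}, so G, K, L → H, I cannot be enforced without a join — not preserved.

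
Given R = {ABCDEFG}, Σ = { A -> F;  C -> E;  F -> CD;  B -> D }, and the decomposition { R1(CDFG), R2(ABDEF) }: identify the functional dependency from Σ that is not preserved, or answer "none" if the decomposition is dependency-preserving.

Check C → E: no single fragment contains all of {CE}, and the restricted closure of {C} across the fragments never reaches {E}.
A → F is preserved.
F → CD is preserved.
B → D is preserved.

C -> E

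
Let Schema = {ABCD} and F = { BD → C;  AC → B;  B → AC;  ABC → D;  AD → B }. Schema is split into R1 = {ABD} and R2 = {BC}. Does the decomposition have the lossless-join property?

Common attributes: R1 ∩ R2 = {B}.
Closure of {B}: B → AC applies, adding AC; ABC → D applies, adding D. So (B)⁺ = {ABCD}.
This closure contains every attribute of R1, so R1 ∩ R2 → R1. The join is lossless.

Yes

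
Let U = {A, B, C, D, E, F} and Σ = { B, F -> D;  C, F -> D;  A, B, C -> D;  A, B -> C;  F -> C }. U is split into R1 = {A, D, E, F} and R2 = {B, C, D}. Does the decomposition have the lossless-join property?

No

Common attributes: R1 ∩ R2 = {D}.
No dependency enlarges {D}, so (D)⁺ = {D}.
The closure contains neither all of R1 = {A, D, E, F} nor all of R2 = {B, C, D}, so the common attributes are not a superkey of either fragment. The join is lossy.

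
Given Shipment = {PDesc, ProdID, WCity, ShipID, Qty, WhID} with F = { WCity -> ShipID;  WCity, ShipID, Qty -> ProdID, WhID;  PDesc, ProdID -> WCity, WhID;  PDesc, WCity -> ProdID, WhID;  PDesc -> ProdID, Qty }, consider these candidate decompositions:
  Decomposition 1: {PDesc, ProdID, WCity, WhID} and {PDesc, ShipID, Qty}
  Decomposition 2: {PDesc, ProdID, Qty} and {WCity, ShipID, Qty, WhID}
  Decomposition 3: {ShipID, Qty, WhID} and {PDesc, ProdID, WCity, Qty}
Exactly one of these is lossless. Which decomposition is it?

Decomposition 1

Decomposition 1: common = {PDesc}, closure = {PDesc, ProdID, WCity, ShipID, Qty, WhID} → lossless.
Decomposition 2: common = {Qty}, closure = {Qty} → lossy.
Decomposition 3: common = {Qty}, closure = {Qty} → lossy.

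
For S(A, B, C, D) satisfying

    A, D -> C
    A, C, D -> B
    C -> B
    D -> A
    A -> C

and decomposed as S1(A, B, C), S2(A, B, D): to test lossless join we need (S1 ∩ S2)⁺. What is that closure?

S1 ∩ S2 = {A, B}.
A → C applies, adding C
Closure: {A, B, C}.

A, B, C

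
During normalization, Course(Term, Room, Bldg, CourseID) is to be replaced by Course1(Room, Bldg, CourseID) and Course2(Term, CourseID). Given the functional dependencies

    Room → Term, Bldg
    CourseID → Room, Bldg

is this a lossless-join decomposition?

Common attributes: Course1 ∩ Course2 = {CourseID}.
Closure of {CourseID}: CourseID → Room, Bldg applies, adding Room, Bldg; Room → Term, Bldg applies, adding Term. So (CourseID)⁺ = {Term, Room, Bldg, CourseID}.
This closure contains every attribute of Course1, so Course1 ∩ Course2 → Course1. The join is lossless.

Yes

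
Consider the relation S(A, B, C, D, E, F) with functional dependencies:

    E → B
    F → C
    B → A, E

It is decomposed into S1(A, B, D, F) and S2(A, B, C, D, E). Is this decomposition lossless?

Common attributes: S1 ∩ S2 = {A, B, D}.
Closure of {A, B, D}: B → A, E applies, adding E. So (A, B, D)⁺ = {A, B, D, E}.
The closure contains neither all of S1 = {A, B, D, F} nor all of S2 = {A, B, C, D, E}, so the common attributes are not a superkey of either fragment. The join is lossy.

No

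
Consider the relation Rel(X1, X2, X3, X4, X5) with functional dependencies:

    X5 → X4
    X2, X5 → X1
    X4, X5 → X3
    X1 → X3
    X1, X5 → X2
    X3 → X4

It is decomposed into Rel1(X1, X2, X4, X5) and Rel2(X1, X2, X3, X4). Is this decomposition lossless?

Common attributes: Rel1 ∩ Rel2 = {X1, X2, X4}.
Closure of {X1, X2, X4}: X1 → X3 applies, adding X3. So (X1, X2, X4)⁺ = {X1, X2, X3, X4}.
This closure contains every attribute of Rel2, so Rel1 ∩ Rel2 → Rel2. The join is lossless.

Yes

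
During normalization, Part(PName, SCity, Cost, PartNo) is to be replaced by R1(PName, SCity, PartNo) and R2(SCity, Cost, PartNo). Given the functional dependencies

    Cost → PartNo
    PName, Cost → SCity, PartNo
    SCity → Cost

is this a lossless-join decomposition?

Yes

Common attributes: R1 ∩ R2 = {SCity, PartNo}.
Closure of {SCity, PartNo}: SCity → Cost applies, adding Cost. So (SCity, PartNo)⁺ = {SCity, Cost, PartNo}.
This closure contains every attribute of R2, so R1 ∩ R2 → R2. The join is lossless.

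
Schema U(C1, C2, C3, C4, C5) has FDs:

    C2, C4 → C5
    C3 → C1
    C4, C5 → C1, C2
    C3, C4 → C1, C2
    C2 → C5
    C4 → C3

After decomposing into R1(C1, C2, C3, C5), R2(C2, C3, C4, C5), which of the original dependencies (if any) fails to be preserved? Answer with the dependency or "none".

C2, C4 → C5 lies within R2.
C3 → C1 lies within R1.
C4, C5 → C1, C2: restricted closure across fragments reaches C1, C2.
C3, C4 → C1, C2: restricted closure across fragments reaches C1, C2.
C2 → C5 lies within R1.
C4 → C3 lies within R2.
Every dependency is enforceable on the fragments, so the decomposition is dependency-preserving.

none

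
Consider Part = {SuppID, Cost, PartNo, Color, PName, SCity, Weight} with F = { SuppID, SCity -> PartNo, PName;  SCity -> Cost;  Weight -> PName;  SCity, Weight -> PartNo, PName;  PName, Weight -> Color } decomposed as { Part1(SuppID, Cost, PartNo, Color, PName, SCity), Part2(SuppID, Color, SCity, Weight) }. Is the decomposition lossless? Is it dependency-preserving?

lossless but not dependency-preserving

Lossless test: (SuppID, Color, SCity)⁺ = {SuppID, Cost, PartNo, Color, PName, SCity}, which contains all of one fragment — lossless.
Dependency preservation: the restricted closure of {Weight} across the fragments never reaches {PName}, so Weight → PName cannot be enforced without a join — not preserved.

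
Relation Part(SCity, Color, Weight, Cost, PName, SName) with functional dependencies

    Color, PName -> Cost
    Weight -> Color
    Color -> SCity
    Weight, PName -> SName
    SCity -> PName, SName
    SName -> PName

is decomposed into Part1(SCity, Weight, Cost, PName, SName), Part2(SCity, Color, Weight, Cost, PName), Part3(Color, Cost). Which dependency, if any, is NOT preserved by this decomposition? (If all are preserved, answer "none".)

none

Color, PName → Cost lies within Part2.
Weight → Color lies within Part2.
Color → SCity lies within Part2.
Weight, PName → SName lies within Part1.
SCity → PName, SName lies within Part1.
SName → PName lies within Part1.
Every dependency is enforceable on the fragments, so the decomposition is dependency-preserving.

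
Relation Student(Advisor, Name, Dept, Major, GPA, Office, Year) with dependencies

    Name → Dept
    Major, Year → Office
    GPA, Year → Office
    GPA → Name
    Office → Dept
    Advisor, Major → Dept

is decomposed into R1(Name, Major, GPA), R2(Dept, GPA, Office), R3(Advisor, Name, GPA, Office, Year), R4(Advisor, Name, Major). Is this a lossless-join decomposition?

No

Chase test. Columns are Advisor, Name, Dept, Major, GPA, Office, Year; row i has aⱼ where attribute j ∈ Ri, else bᵢⱼ.
Initial tableau (one row per fragment):
  row 1: b11 a2 b13 a4 a5 b16 b17
  row 2: b21 b22 a3 b24 a5 a6 b27
  row 3: a1 a2 b33 b34 a5 a6 a7
  row 4: a1 a2 b43 a4 b45 b46 b47
Rows 1 and 3 agree on Name; apply Name→Dept and equate their Dept entries.
Rows 1 and 4 agree on Name; apply Name→Dept and equate their Dept entries.
Rows 1 and 2 agree on GPA; apply GPA→Name and equate their Name entries.
Rows 2 and 3 agree on Office; apply Office→Dept and equate their Dept entries.
No row becomes fully distinguished — the join is lossy.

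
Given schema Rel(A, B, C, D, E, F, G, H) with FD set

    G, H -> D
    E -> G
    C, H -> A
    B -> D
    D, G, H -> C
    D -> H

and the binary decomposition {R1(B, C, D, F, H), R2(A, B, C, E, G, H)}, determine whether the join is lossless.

No

Common attributes: R1 ∩ R2 = {B, C, H}.
Closure of {B, C, H}: C, H → A applies, adding A; B → D applies, adding D. So (B, C, H)⁺ = {A, B, C, D, H}.
The closure contains neither all of R1 = {B, C, D, F, H} nor all of R2 = {A, B, C, E, G, H}, so the common attributes are not a superkey of either fragment. The join is lossy.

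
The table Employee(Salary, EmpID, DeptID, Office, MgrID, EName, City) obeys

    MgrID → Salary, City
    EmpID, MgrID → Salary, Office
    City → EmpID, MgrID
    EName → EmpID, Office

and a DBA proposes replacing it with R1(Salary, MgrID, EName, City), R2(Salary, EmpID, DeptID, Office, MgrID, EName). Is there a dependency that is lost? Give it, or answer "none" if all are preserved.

none

MgrID → Salary, City lies within R1.
EmpID, MgrID → Salary, Office lies within R2.
City → EmpID, MgrID: restricted closure across fragments reaches EmpID, MgrID.
EName → EmpID, Office lies within R2.
Every dependency is enforceable on the fragments, so the decomposition is dependency-preserving.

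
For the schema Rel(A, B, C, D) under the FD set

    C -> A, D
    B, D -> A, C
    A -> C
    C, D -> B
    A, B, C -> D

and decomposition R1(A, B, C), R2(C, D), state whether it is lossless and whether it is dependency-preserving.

Lossless test: (C)⁺ = {A, B, C, D}, which contains all of one fragment — lossless.
Dependency preservation: the restricted closure of {B, D} across the fragments never reaches {A, C}, so B, D → A, C cannot be enforced without a join — not preserved.

lossless but not dependency-preserving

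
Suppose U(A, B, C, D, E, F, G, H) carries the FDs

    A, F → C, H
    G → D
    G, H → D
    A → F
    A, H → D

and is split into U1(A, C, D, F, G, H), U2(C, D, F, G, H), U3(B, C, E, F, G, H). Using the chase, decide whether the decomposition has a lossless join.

Chase test. Columns are A, B, C, D, E, F, G, H; row i has aⱼ where attribute j ∈ Ui, else bᵢⱼ.
Initial tableau (one row per fragment):
  row 1: a1 b12 a3 a4 b15 a6 a7 a8
  row 2: b21 b22 a3 a4 b25 a6 a7 a8
  row 3: b31 a2 a3 b34 a5 a6 a7 a8
Rows 1 and 3 agree on G; apply G→D and equate their D entries.
No row becomes fully distinguished — the join is lossy.

No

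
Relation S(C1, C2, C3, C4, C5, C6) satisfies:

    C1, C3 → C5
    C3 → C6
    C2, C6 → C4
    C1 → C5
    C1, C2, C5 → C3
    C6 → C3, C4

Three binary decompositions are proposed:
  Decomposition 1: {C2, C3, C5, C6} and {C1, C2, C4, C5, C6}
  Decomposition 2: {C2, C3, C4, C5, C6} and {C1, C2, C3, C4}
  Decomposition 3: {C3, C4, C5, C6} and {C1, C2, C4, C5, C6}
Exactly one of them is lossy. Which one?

Decomposition 1: common = {C2, C5, C6}, closure = {C2, C3, C4, C5, C6} → lossless.
Decomposition 2: common = {C2, C3, C4}, closure = {C2, C3, C4, C6} → lossy.
Decomposition 3: common = {C4, C5, C6}, closure = {C3, C4, C5, C6} → lossless.

Decomposition 2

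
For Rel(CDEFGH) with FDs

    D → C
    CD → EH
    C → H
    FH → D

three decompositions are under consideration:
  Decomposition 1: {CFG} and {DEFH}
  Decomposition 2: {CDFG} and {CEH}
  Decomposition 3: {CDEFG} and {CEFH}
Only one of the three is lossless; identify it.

Decomposition 1: common = {F}, closure = {F} → lossy.
Decomposition 2: common = {C}, closure = {CH} → lossy.
Decomposition 3: common = {CEF}, closure = {CDEFH} → lossless.

Decomposition 3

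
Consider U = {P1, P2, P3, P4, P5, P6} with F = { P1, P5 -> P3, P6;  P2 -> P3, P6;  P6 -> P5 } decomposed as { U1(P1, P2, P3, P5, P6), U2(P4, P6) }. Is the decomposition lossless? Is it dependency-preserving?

Lossless test: (P6)⁺ = {P5, P6}, which is a superkey of neither fragment — lossy.
Dependency preservation: every FD's attributes lie within a single fragment, so each can be enforced locally — preserved.

lossy but dependency-preserving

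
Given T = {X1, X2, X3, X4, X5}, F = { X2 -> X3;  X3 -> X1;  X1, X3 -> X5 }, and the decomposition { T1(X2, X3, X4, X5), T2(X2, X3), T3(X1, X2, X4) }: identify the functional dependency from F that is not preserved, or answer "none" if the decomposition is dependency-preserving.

X3 -> X1

Check X3 → X1: no single fragment contains all of {X1, X3}, and the restricted closure of {X3} across the fragments never reaches {X1}.
X2 → X3 is preserved.
X1, X3 → X5 is preserved.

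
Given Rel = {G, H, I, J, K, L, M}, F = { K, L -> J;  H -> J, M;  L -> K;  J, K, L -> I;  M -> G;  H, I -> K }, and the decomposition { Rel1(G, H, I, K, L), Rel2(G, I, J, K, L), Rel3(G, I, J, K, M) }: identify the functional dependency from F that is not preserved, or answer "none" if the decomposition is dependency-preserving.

Check H → J, M: no single fragment contains all of {H, J, M}, and the restricted closure of {H} across the fragments never reaches {J, M}.
K, L → J is preserved.
L → K is preserved.
J, K, L → I is preserved.
M → G is preserved.
H, I → K is preserved.

H -> J, M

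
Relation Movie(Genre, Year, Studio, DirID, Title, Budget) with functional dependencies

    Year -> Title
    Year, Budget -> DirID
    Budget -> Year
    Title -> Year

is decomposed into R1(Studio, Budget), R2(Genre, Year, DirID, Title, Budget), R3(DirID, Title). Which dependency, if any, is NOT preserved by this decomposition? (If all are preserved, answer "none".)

Year → Title lies within R2.
Year, Budget → DirID lies within R2.
Budget → Year lies within R2.
Title → Year lies within R2.
Every dependency is enforceable on the fragments, so the decomposition is dependency-preserving.

none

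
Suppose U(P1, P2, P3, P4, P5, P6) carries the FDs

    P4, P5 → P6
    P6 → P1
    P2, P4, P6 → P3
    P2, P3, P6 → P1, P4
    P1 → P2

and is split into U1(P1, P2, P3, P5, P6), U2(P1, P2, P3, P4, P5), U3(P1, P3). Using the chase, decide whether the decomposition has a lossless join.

No

Chase test. Columns are P1, P2, P3, P4, P5, P6; row i has aⱼ where attribute j ∈ Ui, else bᵢⱼ.
Initial tableau (one row per fragment):
  row 1: a1 a2 a3 b14 a5 a6
  row 2: a1 a2 a3 a4 a5 b26
  row 3: a1 b32 a3 b34 b35 b36
Rows 1 and 3 agree on P1; apply P1→P2 and equate their P2 entries.
No row becomes fully distinguished — the join is lossy.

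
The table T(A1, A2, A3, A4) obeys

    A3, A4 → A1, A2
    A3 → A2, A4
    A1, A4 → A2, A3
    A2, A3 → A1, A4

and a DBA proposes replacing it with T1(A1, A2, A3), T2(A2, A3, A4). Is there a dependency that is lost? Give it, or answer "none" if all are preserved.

A1, A4 → A2, A3

Check A1, A4 → A2, A3: no single fragment contains all of {A1, A2, A3, A4}, and the restricted closure of {A1, A4} across the fragments never reaches {A2, A3}.
A3, A4 → A1, A2 is preserved.
A3 → A2, A4 is preserved.
A2, A3 → A1, A4 is preserved.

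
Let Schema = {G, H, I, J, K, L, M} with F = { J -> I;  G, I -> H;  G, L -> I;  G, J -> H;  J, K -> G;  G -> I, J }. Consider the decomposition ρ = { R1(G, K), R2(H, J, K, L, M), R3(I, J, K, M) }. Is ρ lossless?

No

Chase test. Columns are G, H, I, J, K, L, M; row i has aⱼ where attribute j ∈ Ri, else bᵢⱼ.
Initial tableau (one row per fragment):
  row 1: a1 b12 b13 b14 a5 b16 b17
  row 2: b21 a2 b23 a4 a5 a6 a7
  row 3: b31 b32 a3 a4 a5 b36 a7
Rows 2 and 3 agree on J; apply J→I and equate their I entries.
Rows 2 and 3 agree on J, K; apply J, K→G and equate their G entries.
Rows 2 and 3 agree on G, I; apply G, I→H and equate their H entries.
No row becomes fully distinguished — the join is lossy.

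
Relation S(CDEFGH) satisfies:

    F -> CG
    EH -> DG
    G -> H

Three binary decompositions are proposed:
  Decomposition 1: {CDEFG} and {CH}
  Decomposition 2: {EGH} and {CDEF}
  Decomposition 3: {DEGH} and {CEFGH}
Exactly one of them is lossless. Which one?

Decomposition 3

Decomposition 1: common = {C}, closure = {C} → lossy.
Decomposition 2: common = {E}, closure = {E} → lossy.
Decomposition 3: common = {EGH}, closure = {DEGH} → lossless.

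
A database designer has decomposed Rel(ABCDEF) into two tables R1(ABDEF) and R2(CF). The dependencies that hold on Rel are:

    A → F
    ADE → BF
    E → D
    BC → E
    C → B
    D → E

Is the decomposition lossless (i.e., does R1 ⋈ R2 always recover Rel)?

Common attributes: R1 ∩ R2 = {F}.
No dependency enlarges {F}, so (F)⁺ = {F}.
The closure contains neither all of R1 = {ABDEF} nor all of R2 = {CF}, so the common attributes are not a superkey of either fragment. The join is lossy.

No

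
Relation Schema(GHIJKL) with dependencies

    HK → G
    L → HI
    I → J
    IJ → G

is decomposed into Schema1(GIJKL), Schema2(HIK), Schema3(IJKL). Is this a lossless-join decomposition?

Chase test. Columns are GHIJKL; row i has aⱼ where attribute j ∈ Schemai, else bᵢⱼ.
Initial tableau (one row per fragment):
  row 1: a1 b12 a3 a4 a5 a6
  row 2: b21 a2 a3 b24 a5 b26
  row 3: b31 b32 a3 a4 a5 a6
Rows 1 and 3 agree on L; apply L→HI and equate their HI entries.
Rows 1 and 2 agree on I; apply I→J and equate their J entries.
Rows 1 and 2 agree on IJ; apply IJ→G and equate their G entries.
Rows 1 and 3 agree on IJ; apply IJ→G and equate their G entries.
No row becomes fully distinguished — the join is lossy.

No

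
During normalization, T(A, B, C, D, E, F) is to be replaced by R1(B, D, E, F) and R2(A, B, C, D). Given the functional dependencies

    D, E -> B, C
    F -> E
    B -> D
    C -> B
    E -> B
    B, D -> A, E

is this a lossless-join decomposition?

Common attributes: R1 ∩ R2 = {B, D}.
Closure of {B, D}: B, D → A, E applies, adding A, E; D, E → B, C applies, adding C. So (B, D)⁺ = {A, B, C, D, E}.
This closure contains every attribute of R2, so R1 ∩ R2 → R2. The join is lossless.

Yes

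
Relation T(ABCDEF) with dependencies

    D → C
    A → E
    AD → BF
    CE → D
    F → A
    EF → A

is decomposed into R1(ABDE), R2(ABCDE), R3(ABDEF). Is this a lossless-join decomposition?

Chase test. Columns are ABCDEF; row i has aⱼ where attribute j ∈ Ri, else bᵢⱼ.
Initial tableau (one row per fragment):
  row 1: a1 a2 b13 a4 a5 b16
  row 2: a1 a2 a3 a4 a5 b26
  row 3: a1 a2 b33 a4 a5 a6
Rows 1 and 2 agree on D; apply D→C and equate their C entries.
Rows 1 and 3 agree on D; apply D→C and equate their C entries.
Rows 1 and 2 agree on AD; apply AD→BF and equate their BF entries.
Rows 1 and 3 agree on AD; apply AD→BF and equate their BF entries.
Row 1 is now all distinguished symbols — the join is lossless.

Yes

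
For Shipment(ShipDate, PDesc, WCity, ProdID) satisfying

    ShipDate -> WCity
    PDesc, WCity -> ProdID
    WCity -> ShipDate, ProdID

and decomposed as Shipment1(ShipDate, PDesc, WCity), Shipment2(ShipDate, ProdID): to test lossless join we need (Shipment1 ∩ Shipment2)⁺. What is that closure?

Shipment1 ∩ Shipment2 = {ShipDate}.
ShipDate → WCity applies, adding WCity
WCity → ShipDate, ProdID applies, adding ProdID
Closure: {ShipDate, WCity, ProdID}.

ShipDate, WCity, ProdID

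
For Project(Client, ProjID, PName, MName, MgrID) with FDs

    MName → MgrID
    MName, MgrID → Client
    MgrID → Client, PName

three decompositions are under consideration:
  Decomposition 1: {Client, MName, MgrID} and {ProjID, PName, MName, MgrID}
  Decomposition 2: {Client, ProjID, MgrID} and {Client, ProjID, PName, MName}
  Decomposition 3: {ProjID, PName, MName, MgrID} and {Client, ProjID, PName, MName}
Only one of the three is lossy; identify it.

Decomposition 1: common = {MName, MgrID}, closure = {Client, PName, MName, MgrID} → lossless.
Decomposition 2: common = {Client, ProjID}, closure = {Client, ProjID} → lossy.
Decomposition 3: common = {ProjID, PName, MName}, closure = {Client, ProjID, PName, MName, MgrID} → lossless.

Decomposition 2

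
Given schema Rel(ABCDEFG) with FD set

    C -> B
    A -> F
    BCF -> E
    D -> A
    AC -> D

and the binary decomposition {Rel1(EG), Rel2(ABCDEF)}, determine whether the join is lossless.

Common attributes: Rel1 ∩ Rel2 = {E}.
No dependency enlarges {E}, so (E)⁺ = {E}.
The closure contains neither all of Rel1 = {EG} nor all of Rel2 = {ABCDEF}, so the common attributes are not a superkey of either fragment. The join is lossy.

No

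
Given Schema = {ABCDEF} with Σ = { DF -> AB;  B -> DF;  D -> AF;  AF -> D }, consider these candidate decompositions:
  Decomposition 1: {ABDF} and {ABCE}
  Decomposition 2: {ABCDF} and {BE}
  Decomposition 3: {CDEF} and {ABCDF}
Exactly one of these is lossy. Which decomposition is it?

Decomposition 2

Decomposition 1: common = {AB}, closure = {ABDF} → lossless.
Decomposition 2: common = {B}, closure = {ABDF} → lossy.
Decomposition 3: common = {CDF}, closure = {ABCDF} → lossless.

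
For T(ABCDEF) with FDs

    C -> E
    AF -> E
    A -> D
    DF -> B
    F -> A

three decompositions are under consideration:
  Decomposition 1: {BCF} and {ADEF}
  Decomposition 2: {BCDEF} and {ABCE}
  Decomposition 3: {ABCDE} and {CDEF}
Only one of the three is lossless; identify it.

Decomposition 1: common = {F}, closure = {ABDEF} → lossless.
Decomposition 2: common = {BCE}, closure = {BCE} → lossy.
Decomposition 3: common = {CDE}, closure = {CDE} → lossy.

Decomposition 1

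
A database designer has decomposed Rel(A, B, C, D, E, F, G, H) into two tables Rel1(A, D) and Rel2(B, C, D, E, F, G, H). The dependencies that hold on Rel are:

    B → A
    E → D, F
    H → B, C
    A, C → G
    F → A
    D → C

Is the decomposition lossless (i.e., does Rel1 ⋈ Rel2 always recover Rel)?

No

Common attributes: Rel1 ∩ Rel2 = {D}.
Closure of {D}: D → C applies, adding C. So (D)⁺ = {C, D}.
The closure contains neither all of Rel1 = {A, D} nor all of Rel2 = {B, C, D, E, F, G, H}, so the common attributes are not a superkey of either fragment. The join is lossy.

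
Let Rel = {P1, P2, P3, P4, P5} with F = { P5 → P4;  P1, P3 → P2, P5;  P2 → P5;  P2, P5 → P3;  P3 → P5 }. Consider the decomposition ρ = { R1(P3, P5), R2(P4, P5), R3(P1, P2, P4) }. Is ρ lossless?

Chase test. Columns are P1, P2, P3, P4, P5; row i has aⱼ where attribute j ∈ Ri, else bᵢⱼ.
Initial tableau (one row per fragment):
  row 1: b11 b12 a3 b14 a5
  row 2: b21 b22 b23 a4 a5
  row 3: a1 a2 b33 a4 b35
Rows 1 and 2 agree on P5; apply P5→P4 and equate their P4 entries.
No row becomes fully distinguished — the join is lossy.

No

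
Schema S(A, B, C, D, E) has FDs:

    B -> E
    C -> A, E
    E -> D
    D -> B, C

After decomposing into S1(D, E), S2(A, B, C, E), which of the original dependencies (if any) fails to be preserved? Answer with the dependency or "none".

none

B → E lies within S2.
C → A, E lies within S2.
E → D lies within S1.
D → B, C: restricted closure across fragments reaches B, C.
Every dependency is enforceable on the fragments, so the decomposition is dependency-preserving.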